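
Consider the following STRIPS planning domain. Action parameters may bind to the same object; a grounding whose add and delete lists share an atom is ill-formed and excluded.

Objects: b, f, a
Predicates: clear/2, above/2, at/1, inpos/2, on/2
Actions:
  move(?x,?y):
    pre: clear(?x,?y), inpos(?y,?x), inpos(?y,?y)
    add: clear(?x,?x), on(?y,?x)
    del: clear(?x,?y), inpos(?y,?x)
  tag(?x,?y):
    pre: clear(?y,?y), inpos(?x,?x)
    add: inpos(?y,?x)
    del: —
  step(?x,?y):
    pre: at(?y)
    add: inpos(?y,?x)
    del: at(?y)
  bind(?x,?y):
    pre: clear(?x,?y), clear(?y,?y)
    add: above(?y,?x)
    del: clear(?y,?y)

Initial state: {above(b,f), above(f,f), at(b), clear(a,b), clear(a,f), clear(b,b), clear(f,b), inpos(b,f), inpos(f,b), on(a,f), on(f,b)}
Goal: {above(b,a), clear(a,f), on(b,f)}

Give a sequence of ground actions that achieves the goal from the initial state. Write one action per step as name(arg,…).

step(b,b); move(f,b); bind(a,b)

1. step(b,b)  →  {above(b,f), above(f,f), clear(a,b), clear(a,f), clear(b,b), clear(f,b), inpos(b,b), inpos(b,f), inpos(f,b), on(a,f), on(f,b)}
2. move(f,b)  →  {above(b,f), above(f,f), clear(a,b), clear(a,f), clear(b,b), clear(f,f), inpos(b,b), inpos(f,b), on(a,f), on(b,f), on(f,b)}
3. bind(a,b)  →  {above(b,a), above(b,f), above(f,f), clear(a,b), clear(a,f), clear(f,f), inpos(b,b), inpos(f,b), on(a,f), on(b,f), on(f,b)}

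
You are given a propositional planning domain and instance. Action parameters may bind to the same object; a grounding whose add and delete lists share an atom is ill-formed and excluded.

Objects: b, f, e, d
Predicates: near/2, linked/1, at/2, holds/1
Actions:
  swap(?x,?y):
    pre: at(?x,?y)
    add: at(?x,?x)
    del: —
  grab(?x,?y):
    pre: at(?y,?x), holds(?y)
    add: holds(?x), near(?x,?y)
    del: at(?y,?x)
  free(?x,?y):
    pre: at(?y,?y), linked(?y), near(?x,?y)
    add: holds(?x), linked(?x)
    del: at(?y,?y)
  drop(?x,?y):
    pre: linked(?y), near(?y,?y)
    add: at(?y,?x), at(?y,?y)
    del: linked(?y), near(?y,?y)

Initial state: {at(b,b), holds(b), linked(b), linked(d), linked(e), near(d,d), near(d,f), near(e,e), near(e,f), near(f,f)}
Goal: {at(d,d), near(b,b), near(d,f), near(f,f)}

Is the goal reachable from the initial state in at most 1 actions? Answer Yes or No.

1. grab(b,b)  →  {holds(b), linked(b), linked(d), linked(e), near(b,b), near(d,d), near(d,f), near(e,e), near(e,f), near(f,f)}
2. drop(b,d)  →  {at(d,b), at(d,d), holds(b), linked(b), linked(e), near(b,b), near(d,f), near(e,e), near(e,f), near(f,f)}
optimal plan length = 2; 2 > 1

No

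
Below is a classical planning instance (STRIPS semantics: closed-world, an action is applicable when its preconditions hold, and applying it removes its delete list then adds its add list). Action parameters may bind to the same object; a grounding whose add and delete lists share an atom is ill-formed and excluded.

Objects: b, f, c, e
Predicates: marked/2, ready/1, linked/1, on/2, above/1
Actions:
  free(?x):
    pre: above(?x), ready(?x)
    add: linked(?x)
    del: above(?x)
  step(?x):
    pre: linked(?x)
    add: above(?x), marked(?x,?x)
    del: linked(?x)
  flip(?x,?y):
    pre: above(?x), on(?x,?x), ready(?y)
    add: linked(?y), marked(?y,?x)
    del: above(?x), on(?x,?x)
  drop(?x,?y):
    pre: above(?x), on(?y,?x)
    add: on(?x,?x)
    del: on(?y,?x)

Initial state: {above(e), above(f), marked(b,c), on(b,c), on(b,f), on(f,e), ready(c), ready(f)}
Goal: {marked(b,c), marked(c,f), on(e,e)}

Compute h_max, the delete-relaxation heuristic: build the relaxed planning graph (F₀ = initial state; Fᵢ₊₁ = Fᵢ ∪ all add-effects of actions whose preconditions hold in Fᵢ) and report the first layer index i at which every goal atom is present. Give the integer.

F0 = init (8 atoms)
F1 = F0 ∪ {linked(f), on(e,e), on(f,f)}  (11 atoms)
F2 = F1 ∪ {linked(c), marked(c,e), marked(c,f), marked(f,e), marked(f,f)}  (16 atoms)
goal ⊆ F2  ⇒  h_max = 2

2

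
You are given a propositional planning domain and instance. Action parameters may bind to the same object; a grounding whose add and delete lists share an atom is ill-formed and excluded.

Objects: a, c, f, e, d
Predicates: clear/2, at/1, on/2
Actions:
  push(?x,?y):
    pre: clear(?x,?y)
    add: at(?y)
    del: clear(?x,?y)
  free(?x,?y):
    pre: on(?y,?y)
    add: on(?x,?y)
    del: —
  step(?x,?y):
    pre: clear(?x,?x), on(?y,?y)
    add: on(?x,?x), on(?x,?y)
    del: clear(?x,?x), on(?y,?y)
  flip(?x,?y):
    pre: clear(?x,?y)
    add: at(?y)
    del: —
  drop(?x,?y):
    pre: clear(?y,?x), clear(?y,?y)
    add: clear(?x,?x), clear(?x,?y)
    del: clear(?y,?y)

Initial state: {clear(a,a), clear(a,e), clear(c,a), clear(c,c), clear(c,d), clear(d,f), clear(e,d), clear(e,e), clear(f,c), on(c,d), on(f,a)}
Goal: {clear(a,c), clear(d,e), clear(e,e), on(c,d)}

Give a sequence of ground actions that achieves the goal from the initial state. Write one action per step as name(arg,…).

1. drop(a,c)  →  {clear(a,a), clear(a,c), clear(a,e), clear(c,a), clear(c,d), clear(d,f), clear(e,d), clear(e,e), clear(f,c), on(c,d), on(f,a)}
2. drop(d,e)  →  {clear(a,a), clear(a,c), clear(a,e), clear(c,a), clear(c,d), clear(d,d), clear(d,e), clear(d,f), clear(e,d), clear(f,c), on(c,d), on(f,a)}
3. drop(e,a)  →  {clear(a,c), clear(a,e), clear(c,a), clear(c,d), clear(d,d), clear(d,e), clear(d,f), clear(e,a), clear(e,d), clear(e,e), clear(f,c), on(c,d), on(f,a)}

drop(a,c); drop(d,e); drop(e,a)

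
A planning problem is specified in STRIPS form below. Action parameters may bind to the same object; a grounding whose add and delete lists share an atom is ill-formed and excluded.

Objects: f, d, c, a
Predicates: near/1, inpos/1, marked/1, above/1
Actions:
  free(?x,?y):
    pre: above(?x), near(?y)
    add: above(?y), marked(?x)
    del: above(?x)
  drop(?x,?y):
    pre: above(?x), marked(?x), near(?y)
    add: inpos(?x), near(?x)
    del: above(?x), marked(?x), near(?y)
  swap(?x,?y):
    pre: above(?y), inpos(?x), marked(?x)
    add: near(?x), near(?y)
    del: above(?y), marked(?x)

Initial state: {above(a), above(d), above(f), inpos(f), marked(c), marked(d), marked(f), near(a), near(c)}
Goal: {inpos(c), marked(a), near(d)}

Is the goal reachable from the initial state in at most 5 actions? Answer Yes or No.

Yes

1. free(a,c)  →  {above(c), above(d), above(f), inpos(f), marked(a), marked(c), marked(d), marked(f), near(a), near(c)}
2. drop(d,c)  →  {above(c), above(f), inpos(d), inpos(f), marked(a), marked(c), marked(f), near(a), near(d)}
3. drop(c,a)  →  {above(f), inpos(c), inpos(d), inpos(f), marked(a), marked(f), near(c), near(d)}
optimal plan length = 3; 3 ≤ 5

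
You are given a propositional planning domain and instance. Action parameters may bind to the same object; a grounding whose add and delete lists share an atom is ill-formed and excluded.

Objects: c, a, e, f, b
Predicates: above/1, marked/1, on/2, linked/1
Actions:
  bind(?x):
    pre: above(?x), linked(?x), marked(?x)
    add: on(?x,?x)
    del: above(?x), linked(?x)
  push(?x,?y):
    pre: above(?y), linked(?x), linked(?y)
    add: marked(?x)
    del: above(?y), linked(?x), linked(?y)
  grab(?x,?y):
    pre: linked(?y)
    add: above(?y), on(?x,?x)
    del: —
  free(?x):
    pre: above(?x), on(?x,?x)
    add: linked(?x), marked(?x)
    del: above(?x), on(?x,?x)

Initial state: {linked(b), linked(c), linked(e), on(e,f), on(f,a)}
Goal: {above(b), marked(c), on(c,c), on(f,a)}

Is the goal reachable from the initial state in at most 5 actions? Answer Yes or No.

Yes

1. grab(c,c)  →  {above(c), linked(b), linked(c), linked(e), on(c,c), on(e,f), on(f,a)}
2. push(c,c)  →  {linked(b), linked(e), marked(c), on(c,c), on(e,f), on(f,a)}
3. grab(c,b)  →  {above(b), linked(b), linked(e), marked(c), on(c,c), on(e,f), on(f,a)}
optimal plan length = 3; 3 ≤ 5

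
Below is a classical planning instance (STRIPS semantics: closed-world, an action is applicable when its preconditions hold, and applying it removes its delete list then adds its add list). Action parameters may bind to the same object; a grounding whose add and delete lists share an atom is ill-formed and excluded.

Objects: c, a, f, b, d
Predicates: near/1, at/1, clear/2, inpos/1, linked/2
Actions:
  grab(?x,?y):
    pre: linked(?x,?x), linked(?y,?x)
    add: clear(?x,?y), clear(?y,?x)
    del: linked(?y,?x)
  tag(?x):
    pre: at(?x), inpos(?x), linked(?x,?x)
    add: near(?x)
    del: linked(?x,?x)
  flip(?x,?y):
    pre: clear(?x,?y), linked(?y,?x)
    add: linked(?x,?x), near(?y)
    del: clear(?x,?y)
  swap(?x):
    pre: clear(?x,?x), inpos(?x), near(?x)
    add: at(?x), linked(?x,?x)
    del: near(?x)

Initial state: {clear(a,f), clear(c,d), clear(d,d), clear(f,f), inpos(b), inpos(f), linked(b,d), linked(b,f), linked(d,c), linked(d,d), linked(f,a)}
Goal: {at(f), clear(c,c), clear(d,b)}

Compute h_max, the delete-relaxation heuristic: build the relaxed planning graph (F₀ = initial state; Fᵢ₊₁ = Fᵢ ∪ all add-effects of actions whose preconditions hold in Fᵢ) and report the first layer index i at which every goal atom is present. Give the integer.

F0 = init (11 atoms)
F1 = F0 ∪ {clear(b,d), clear(d,b), linked(a,a), linked(c,c), near(d), near(f)}  (17 atoms)
F2 = F1 ∪ {at(f), clear(a,a), clear(c,c), clear(d,c), clear(f,a), linked(f,f), near(b)}  (24 atoms)
goal ⊆ F2  ⇒  h_max = 2

2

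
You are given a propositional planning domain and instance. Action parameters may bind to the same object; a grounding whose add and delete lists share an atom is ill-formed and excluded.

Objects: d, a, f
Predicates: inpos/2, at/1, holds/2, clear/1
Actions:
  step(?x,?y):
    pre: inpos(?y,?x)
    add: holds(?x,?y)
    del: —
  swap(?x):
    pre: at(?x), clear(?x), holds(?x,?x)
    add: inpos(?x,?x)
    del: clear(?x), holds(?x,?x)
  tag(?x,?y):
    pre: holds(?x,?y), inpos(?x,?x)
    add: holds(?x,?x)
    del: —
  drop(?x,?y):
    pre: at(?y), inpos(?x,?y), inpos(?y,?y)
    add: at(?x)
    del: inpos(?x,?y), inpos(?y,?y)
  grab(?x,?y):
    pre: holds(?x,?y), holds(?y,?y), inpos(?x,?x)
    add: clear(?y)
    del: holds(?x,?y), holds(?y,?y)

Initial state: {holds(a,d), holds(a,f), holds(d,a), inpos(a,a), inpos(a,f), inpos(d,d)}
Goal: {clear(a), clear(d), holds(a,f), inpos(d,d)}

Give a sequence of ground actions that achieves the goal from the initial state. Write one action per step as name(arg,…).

1. step(d,d)  →  {holds(a,d), holds(a,f), holds(d,a), holds(d,d), inpos(a,a), inpos(a,f), inpos(d,d)}
2. step(a,a)  →  {holds(a,a), holds(a,d), holds(a,f), holds(d,a), holds(d,d), inpos(a,a), inpos(a,f), inpos(d,d)}
3. grab(d,d)  →  {clear(d), holds(a,a), holds(a,d), holds(a,f), holds(d,a), inpos(a,a), inpos(a,f), inpos(d,d)}
4. grab(d,a)  →  {clear(a), clear(d), holds(a,d), holds(a,f), inpos(a,a), inpos(a,f), inpos(d,d)}

step(d,d); step(a,a); grab(d,d); grab(d,a)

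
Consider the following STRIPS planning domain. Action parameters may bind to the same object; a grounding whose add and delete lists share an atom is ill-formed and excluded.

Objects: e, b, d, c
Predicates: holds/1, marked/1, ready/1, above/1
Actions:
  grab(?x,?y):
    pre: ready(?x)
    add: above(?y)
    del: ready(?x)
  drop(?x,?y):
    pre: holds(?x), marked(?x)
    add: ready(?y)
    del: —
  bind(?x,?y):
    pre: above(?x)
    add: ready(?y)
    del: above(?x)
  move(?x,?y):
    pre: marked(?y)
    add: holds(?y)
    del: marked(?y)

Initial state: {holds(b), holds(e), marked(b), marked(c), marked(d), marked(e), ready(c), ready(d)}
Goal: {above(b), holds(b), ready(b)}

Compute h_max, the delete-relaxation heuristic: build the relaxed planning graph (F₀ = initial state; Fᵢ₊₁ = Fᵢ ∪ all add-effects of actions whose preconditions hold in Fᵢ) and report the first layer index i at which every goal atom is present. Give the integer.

F0 = init (8 atoms)
F1 = F0 ∪ {above(b), above(c), above(d), above(e), holds(c), holds(d), ready(b), ready(e)}  (16 atoms)
goal ⊆ F1  ⇒  h_max = 1

1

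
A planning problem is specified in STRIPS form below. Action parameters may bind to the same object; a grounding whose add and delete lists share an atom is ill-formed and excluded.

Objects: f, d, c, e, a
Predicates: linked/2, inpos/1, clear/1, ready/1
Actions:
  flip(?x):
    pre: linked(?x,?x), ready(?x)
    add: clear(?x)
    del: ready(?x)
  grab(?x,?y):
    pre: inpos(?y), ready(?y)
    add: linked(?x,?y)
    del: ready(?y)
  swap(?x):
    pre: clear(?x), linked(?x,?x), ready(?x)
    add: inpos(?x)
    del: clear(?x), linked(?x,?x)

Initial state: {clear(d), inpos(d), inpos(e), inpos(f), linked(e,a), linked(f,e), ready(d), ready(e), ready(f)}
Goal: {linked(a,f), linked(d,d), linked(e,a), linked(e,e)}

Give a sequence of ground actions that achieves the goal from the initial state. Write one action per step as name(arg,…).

grab(d,d); grab(e,e); grab(a,f)

1. grab(d,d)  →  {clear(d), inpos(d), inpos(e), inpos(f), linked(d,d), linked(e,a), linked(f,e), ready(e), ready(f)}
2. grab(e,e)  →  {clear(d), inpos(d), inpos(e), inpos(f), linked(d,d), linked(e,a), linked(e,e), linked(f,e), ready(f)}
3. grab(a,f)  →  {clear(d), inpos(d), inpos(e), inpos(f), linked(a,f), linked(d,d), linked(e,a), linked(e,e), linked(f,e)}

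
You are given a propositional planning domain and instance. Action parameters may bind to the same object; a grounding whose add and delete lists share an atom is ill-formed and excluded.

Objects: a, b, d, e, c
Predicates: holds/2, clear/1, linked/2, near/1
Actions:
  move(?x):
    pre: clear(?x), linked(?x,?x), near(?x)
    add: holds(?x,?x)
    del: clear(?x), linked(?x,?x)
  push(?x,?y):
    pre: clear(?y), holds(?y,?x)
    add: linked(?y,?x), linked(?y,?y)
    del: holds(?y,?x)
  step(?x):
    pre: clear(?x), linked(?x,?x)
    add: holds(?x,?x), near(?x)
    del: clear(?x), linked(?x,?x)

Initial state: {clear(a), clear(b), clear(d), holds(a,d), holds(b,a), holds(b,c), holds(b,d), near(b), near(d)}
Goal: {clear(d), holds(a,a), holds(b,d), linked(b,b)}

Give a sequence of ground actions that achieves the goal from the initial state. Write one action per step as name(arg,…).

push(a,b); push(d,a); step(a)

1. push(a,b)  →  {clear(a), clear(b), clear(d), holds(a,d), holds(b,c), holds(b,d), linked(b,a), linked(b,b), near(b), near(d)}
2. push(d,a)  →  {clear(a), clear(b), clear(d), holds(b,c), holds(b,d), linked(a,a), linked(a,d), linked(b,a), linked(b,b), near(b), near(d)}
3. step(a)  →  {clear(b), clear(d), holds(a,a), holds(b,c), holds(b,d), linked(a,d), linked(b,a), linked(b,b), near(a), near(b), near(d)}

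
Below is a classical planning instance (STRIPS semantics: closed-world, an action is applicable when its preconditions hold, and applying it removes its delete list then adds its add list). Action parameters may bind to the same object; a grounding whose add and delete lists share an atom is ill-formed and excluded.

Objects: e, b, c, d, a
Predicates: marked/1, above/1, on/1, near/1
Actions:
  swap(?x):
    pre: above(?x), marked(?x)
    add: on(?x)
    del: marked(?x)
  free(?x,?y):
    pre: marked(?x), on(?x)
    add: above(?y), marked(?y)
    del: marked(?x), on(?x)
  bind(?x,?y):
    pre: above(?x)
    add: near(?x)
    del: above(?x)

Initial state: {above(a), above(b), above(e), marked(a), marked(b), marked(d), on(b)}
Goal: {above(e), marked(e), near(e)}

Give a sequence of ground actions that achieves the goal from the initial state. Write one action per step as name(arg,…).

1. bind(e,e)  →  {above(a), above(b), marked(a), marked(b), marked(d), near(e), on(b)}
2. free(b,e)  →  {above(a), above(b), above(e), marked(a), marked(d), marked(e), near(e)}

bind(e,e); free(b,e)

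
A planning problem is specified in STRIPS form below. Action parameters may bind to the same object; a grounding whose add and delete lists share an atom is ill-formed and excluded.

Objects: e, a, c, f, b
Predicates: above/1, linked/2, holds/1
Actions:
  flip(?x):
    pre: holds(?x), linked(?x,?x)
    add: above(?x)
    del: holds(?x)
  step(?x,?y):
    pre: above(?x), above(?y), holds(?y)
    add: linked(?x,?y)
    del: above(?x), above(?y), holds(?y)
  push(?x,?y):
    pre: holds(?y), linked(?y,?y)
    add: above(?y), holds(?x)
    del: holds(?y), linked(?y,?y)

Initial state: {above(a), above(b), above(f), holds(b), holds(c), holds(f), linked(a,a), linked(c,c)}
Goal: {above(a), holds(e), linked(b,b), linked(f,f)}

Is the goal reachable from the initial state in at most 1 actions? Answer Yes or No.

1. step(f,f)  →  {above(a), above(b), holds(b), holds(c), linked(a,a), linked(c,c), linked(f,f)}
2. step(b,b)  →  {above(a), holds(c), linked(a,a), linked(b,b), linked(c,c), linked(f,f)}
3. push(e,c)  →  {above(a), above(c), holds(e), linked(a,a), linked(b,b), linked(f,f)}
optimal plan length = 3; 3 > 1

No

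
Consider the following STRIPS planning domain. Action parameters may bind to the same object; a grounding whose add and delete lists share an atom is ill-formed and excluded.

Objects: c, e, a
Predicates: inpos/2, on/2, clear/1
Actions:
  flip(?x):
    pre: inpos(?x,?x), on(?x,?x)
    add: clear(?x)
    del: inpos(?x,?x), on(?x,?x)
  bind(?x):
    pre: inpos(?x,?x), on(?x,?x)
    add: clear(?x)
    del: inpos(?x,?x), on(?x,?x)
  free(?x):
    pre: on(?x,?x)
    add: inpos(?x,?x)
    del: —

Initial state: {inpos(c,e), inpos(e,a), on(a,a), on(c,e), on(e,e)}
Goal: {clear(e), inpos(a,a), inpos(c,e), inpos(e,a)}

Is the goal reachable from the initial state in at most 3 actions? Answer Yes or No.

1. free(e)  →  {inpos(c,e), inpos(e,a), inpos(e,e), on(a,a), on(c,e), on(e,e)}
2. flip(e)  →  {clear(e), inpos(c,e), inpos(e,a), on(a,a), on(c,e)}
3. free(a)  →  {clear(e), inpos(a,a), inpos(c,e), inpos(e,a), on(a,a), on(c,e)}
optimal plan length = 3; 3 ≤ 3

Yes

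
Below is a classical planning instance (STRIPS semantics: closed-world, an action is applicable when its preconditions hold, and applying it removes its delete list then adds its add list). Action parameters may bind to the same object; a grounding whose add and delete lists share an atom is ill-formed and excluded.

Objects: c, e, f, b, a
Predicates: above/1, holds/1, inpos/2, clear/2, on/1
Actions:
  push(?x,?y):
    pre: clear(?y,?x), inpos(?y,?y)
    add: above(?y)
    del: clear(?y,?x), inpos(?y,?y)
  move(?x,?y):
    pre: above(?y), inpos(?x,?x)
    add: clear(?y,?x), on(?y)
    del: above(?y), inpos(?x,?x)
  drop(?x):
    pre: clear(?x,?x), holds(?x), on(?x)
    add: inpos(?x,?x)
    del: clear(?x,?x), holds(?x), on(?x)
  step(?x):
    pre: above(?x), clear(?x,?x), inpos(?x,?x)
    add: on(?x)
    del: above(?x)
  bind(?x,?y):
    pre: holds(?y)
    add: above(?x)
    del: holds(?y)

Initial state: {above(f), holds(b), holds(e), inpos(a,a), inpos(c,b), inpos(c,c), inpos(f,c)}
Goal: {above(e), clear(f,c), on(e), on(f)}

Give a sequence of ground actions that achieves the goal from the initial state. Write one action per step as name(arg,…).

move(c,f); bind(e,e); move(a,e); bind(e,b)

1. move(c,f)  →  {clear(f,c), holds(b), holds(e), inpos(a,a), inpos(c,b), inpos(f,c), on(f)}
2. bind(e,e)  →  {above(e), clear(f,c), holds(b), inpos(a,a), inpos(c,b), inpos(f,c), on(f)}
3. move(a,e)  →  {clear(e,a), clear(f,c), holds(b), inpos(c,b), inpos(f,c), on(e), on(f)}
4. bind(e,b)  →  {above(e), clear(e,a), clear(f,c), inpos(c,b), inpos(f,c), on(e), on(f)}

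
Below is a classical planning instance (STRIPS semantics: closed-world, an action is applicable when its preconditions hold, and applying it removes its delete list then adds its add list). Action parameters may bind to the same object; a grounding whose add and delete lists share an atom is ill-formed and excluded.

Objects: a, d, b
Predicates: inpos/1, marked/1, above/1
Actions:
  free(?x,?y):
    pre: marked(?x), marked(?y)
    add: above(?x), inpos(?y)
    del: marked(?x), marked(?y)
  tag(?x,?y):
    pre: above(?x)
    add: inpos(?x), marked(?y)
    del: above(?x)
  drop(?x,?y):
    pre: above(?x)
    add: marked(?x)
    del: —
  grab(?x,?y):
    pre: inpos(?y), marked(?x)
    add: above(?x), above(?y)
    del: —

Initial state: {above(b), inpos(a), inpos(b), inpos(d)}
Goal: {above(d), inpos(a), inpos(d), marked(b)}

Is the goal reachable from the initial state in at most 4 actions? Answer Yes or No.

1. tag(b,b)  →  {inpos(a), inpos(b), inpos(d), marked(b)}
2. grab(b,d)  →  {above(b), above(d), inpos(a), inpos(b), inpos(d), marked(b)}
optimal plan length = 2; 2 ≤ 4

Yes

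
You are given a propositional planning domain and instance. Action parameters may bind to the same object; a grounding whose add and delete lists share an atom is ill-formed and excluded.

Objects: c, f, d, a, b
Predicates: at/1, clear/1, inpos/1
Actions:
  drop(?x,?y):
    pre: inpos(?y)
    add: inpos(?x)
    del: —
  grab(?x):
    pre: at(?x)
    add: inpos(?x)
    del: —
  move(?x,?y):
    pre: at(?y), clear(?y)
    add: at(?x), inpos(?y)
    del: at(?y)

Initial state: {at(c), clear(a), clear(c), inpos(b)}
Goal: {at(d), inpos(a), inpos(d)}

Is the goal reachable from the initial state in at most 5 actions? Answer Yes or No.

1. drop(d,b)  →  {at(c), clear(a), clear(c), inpos(b), inpos(d)}
2. drop(a,d)  →  {at(c), clear(a), clear(c), inpos(a), inpos(b), inpos(d)}
3. move(d,c)  →  {at(d), clear(a), clear(c), inpos(a), inpos(b), inpos(c), inpos(d)}
optimal plan length = 3; 3 ≤ 5

Yes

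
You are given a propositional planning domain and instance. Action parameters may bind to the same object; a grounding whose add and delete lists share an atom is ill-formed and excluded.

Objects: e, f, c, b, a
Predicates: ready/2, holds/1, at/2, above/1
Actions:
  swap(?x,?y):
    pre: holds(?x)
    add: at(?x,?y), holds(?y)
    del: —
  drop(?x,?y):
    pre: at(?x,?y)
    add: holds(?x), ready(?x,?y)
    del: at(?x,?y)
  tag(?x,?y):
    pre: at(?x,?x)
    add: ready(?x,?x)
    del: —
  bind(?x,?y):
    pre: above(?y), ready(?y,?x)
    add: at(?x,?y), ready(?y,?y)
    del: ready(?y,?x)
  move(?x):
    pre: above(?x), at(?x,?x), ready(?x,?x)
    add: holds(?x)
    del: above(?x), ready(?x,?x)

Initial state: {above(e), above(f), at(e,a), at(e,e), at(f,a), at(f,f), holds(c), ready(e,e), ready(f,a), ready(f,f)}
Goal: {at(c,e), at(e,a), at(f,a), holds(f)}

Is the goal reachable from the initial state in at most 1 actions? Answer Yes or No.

1. swap(c,e)  →  {above(e), above(f), at(c,e), at(e,a), at(e,e), at(f,a), at(f,f), holds(c), holds(e), ready(e,e), ready(f,a), ready(f,f)}
2. swap(e,f)  →  {above(e), above(f), at(c,e), at(e,a), at(e,e), at(e,f), at(f,a), at(f,f), holds(c), holds(e), holds(f), ready(e,e), ready(f,a), ready(f,f)}
optimal plan length = 2; 2 > 1

No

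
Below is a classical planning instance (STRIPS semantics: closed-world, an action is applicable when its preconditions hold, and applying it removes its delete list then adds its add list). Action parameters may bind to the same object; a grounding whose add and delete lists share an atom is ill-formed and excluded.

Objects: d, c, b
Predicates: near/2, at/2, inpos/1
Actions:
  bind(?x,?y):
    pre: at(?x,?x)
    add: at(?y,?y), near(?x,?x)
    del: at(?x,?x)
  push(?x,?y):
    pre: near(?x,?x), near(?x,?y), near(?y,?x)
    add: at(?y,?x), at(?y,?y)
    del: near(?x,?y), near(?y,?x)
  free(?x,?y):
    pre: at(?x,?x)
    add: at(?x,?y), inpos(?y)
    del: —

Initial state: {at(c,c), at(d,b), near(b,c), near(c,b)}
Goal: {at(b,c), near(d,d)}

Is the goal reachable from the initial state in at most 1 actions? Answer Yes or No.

No

1. bind(c,d)  →  {at(d,b), at(d,d), near(b,c), near(c,b), near(c,c)}
2. bind(d,c)  →  {at(c,c), at(d,b), near(b,c), near(c,b), near(c,c), near(d,d)}
3. push(c,b)  →  {at(b,b), at(b,c), at(c,c), at(d,b), near(c,c), near(d,d)}
optimal plan length = 3; 3 > 1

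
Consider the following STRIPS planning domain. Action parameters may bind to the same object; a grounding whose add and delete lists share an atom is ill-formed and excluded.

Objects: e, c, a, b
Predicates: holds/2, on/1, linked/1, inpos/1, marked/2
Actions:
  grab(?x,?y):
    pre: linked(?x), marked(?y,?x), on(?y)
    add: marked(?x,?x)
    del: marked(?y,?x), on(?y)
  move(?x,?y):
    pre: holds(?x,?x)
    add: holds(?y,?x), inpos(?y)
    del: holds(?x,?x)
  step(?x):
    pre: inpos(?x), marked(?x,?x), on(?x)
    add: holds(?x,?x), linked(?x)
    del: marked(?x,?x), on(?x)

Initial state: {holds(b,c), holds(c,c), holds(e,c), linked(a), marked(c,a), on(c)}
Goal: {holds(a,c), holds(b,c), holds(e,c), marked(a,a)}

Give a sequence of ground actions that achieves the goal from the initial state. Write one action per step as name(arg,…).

1. grab(a,c)  →  {holds(b,c), holds(c,c), holds(e,c), linked(a), marked(a,a)}
2. move(c,a)  →  {holds(a,c), holds(b,c), holds(e,c), inpos(a), linked(a), marked(a,a)}

grab(a,c); move(c,a)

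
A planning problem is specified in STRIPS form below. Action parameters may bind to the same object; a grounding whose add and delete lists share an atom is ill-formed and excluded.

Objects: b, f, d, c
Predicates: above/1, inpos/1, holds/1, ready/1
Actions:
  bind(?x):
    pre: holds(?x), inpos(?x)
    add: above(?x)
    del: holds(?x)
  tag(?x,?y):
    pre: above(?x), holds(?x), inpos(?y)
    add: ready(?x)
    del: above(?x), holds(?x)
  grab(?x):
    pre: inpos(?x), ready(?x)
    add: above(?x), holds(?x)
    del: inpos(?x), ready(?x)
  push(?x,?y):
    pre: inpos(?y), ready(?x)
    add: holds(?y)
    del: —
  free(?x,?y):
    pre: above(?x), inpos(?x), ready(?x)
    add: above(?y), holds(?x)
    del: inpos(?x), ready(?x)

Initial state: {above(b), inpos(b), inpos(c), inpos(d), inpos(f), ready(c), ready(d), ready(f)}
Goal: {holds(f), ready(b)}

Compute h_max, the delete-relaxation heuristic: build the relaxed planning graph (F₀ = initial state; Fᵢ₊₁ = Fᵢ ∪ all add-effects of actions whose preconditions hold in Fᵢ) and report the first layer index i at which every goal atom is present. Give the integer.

F0 = init (8 atoms)
F1 = F0 ∪ {above(c), above(d), above(f), holds(b), holds(c), holds(d), holds(f)}  (15 atoms)
F2 = F1 ∪ {ready(b)}  (16 atoms)
goal ⊆ F2  ⇒  h_max = 2

2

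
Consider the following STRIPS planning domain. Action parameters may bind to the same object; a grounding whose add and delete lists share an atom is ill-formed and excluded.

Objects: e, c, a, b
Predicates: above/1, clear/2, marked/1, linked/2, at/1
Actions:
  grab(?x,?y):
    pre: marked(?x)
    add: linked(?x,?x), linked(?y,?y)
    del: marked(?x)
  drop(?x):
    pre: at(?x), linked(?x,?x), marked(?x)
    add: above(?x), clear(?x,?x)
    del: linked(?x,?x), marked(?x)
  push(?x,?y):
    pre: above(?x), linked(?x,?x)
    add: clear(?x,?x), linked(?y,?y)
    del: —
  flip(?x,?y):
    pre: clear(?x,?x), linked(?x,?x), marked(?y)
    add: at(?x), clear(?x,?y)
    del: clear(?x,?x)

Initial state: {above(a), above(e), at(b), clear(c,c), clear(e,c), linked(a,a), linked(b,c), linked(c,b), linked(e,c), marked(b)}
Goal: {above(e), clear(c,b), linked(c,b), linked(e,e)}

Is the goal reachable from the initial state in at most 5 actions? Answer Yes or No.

Yes

1. push(a,e)  →  {above(a), above(e), at(b), clear(a,a), clear(c,c), clear(e,c), linked(a,a), linked(b,c), linked(c,b), linked(e,c), linked(e,e), marked(b)}
2. push(e,c)  →  {above(a), above(e), at(b), clear(a,a), clear(c,c), clear(e,c), clear(e,e), linked(a,a), linked(b,c), linked(c,b), linked(c,c), linked(e,c), linked(e,e), marked(b)}
3. flip(c,b)  →  {above(a), above(e), at(b), at(c), clear(a,a), clear(c,b), clear(e,c), clear(e,e), linked(a,a), linked(b,c), linked(c,b), linked(c,c), linked(e,c), linked(e,e), marked(b)}
optimal plan length = 3; 3 ≤ 5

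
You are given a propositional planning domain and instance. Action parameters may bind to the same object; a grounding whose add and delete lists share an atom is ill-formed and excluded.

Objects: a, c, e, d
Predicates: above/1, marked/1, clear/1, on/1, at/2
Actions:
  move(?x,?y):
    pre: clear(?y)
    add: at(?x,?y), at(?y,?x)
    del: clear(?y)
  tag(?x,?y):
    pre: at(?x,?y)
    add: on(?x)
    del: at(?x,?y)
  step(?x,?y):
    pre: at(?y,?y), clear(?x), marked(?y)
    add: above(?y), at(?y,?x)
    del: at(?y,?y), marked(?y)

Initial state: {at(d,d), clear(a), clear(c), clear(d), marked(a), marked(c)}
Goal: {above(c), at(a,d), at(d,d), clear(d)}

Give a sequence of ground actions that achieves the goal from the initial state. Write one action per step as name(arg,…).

1. move(c,c)  →  {at(c,c), at(d,d), clear(a), clear(d), marked(a), marked(c)}
2. move(d,a)  →  {at(a,d), at(c,c), at(d,a), at(d,d), clear(d), marked(a), marked(c)}
3. step(d,c)  →  {above(c), at(a,d), at(c,d), at(d,a), at(d,d), clear(d), marked(a)}

move(c,c); move(d,a); step(d,c)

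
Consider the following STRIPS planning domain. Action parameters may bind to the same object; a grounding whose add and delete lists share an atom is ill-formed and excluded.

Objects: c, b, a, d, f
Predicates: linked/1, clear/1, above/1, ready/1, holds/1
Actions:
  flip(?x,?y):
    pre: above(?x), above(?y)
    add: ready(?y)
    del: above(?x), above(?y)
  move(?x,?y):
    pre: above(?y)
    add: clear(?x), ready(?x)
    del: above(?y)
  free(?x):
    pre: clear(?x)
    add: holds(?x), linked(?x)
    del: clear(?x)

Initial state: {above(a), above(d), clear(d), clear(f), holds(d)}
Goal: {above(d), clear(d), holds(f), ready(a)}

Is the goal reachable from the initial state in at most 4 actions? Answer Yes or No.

1. flip(a,a)  →  {above(d), clear(d), clear(f), holds(d), ready(a)}
2. free(f)  →  {above(d), clear(d), holds(d), holds(f), linked(f), ready(a)}
optimal plan length = 2; 2 ≤ 4

Yes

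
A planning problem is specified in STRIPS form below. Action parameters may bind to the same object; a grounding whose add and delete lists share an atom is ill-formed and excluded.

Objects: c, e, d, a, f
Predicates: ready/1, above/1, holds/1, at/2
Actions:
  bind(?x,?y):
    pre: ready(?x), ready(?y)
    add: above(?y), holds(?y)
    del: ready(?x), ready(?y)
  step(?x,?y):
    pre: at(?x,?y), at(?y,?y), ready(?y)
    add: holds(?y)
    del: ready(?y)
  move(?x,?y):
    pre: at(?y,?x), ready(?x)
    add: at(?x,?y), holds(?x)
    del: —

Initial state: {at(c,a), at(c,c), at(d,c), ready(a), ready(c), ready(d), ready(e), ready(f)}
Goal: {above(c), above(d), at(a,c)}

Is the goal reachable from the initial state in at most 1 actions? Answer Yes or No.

1. bind(c,c)  →  {above(c), at(c,a), at(c,c), at(d,c), holds(c), ready(a), ready(d), ready(e), ready(f)}
2. bind(e,d)  →  {above(c), above(d), at(c,a), at(c,c), at(d,c), holds(c), holds(d), ready(a), ready(f)}
3. move(a,c)  →  {above(c), above(d), at(a,c), at(c,a), at(c,c), at(d,c), holds(a), holds(c), holds(d), ready(a), ready(f)}
optimal plan length = 3; 3 > 1

No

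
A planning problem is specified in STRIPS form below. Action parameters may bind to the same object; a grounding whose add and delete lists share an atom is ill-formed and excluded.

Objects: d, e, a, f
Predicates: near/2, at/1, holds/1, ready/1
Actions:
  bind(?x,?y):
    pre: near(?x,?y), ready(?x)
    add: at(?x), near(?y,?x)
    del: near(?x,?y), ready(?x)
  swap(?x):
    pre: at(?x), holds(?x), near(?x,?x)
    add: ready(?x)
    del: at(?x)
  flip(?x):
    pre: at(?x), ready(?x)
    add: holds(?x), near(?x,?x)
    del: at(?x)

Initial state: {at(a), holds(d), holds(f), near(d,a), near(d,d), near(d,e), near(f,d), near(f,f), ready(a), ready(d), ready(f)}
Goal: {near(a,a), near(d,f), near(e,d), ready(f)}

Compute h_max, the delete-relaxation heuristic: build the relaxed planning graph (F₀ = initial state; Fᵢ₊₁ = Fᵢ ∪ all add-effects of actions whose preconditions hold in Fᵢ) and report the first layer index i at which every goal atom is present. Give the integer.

1

F0 = init (11 atoms)
F1 = F0 ∪ {at(d), at(f), holds(a), near(a,a), near(a,d), near(d,f), near(e,d)}  (18 atoms)
goal ⊆ F1  ⇒  h_max = 1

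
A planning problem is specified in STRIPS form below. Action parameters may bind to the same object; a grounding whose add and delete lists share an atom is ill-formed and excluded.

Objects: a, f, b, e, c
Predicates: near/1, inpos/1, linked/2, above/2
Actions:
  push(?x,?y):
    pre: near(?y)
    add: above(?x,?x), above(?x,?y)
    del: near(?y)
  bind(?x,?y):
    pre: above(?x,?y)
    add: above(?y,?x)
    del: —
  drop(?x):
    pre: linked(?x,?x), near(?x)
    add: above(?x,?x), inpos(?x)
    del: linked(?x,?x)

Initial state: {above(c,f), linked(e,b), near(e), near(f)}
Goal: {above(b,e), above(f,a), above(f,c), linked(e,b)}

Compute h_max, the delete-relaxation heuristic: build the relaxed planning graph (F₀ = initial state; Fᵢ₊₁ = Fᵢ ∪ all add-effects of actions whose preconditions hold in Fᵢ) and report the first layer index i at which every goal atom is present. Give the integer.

2

F0 = init (4 atoms)
F1 = F0 ∪ {above(a,a), above(a,e), above(a,f), above(b,b), above(b,e), above(b,f), above(c,c), above(c,e), above(e,e), above(e,f), above(f,c), above(f,e), above(f,f)}  (17 atoms)
F2 = F1 ∪ {above(e,a), above(e,b), above(e,c), above(f,a), above(f,b)}  (22 atoms)
goal ⊆ F2  ⇒  h_max = 2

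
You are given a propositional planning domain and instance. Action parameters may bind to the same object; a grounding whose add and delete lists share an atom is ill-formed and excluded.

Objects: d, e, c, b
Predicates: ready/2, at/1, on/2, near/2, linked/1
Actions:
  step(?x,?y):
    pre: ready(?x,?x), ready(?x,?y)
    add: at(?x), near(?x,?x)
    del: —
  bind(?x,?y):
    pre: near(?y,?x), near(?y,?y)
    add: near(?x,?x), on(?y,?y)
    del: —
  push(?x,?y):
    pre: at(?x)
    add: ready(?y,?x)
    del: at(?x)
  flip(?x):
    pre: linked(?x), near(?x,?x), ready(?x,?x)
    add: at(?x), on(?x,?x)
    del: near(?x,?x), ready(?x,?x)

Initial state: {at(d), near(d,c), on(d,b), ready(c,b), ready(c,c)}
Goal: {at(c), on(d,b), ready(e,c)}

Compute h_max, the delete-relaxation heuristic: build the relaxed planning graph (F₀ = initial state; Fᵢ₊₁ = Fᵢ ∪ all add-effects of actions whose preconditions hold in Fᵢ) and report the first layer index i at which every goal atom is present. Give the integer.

F0 = init (5 atoms)
F1 = F0 ∪ {at(c), near(c,c), ready(b,d), ready(c,d), ready(d,d), ready(e,d)}  (11 atoms)
F2 = F1 ∪ {near(d,d), on(c,c), ready(b,c), ready(d,c), ready(e,c)}  (16 atoms)
goal ⊆ F2  ⇒  h_max = 2

2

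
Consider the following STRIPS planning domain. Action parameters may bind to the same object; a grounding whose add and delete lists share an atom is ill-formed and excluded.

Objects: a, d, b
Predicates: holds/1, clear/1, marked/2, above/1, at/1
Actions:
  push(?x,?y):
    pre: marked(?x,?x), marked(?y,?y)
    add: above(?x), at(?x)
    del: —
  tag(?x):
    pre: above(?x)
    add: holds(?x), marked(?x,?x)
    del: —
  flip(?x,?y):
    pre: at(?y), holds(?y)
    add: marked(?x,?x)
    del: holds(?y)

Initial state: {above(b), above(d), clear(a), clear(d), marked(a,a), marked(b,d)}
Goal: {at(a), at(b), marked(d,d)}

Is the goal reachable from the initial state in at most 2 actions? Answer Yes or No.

1. push(a,a)  →  {above(a), above(b), above(d), at(a), clear(a), clear(d), marked(a,a), marked(b,d)}
2. tag(d)  →  {above(a), above(b), above(d), at(a), clear(a), clear(d), holds(d), marked(a,a), marked(b,d), marked(d,d)}
3. tag(b)  →  {above(a), above(b), above(d), at(a), clear(a), clear(d), holds(b), holds(d), marked(a,a), marked(b,b), marked(b,d), marked(d,d)}
4. push(b,a)  →  {above(a), above(b), above(d), at(a), at(b), clear(a), clear(d), holds(b), holds(d), marked(a,a), marked(b,b), marked(b,d), marked(d,d)}
optimal plan length = 4; 4 > 2

No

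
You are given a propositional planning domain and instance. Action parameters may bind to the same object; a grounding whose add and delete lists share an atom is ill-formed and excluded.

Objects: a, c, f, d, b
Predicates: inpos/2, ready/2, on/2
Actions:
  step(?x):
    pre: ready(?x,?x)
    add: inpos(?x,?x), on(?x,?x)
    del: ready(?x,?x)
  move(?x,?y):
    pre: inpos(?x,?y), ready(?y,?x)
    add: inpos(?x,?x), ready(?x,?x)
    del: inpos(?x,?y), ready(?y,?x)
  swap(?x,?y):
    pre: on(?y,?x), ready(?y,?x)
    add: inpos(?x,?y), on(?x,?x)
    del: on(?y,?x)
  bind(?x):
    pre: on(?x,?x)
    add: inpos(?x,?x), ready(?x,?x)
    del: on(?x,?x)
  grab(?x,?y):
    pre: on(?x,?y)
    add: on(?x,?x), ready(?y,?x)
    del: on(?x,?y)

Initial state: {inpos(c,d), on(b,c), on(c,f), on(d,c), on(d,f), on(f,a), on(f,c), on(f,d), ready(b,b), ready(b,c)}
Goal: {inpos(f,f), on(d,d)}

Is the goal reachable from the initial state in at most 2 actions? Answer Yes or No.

No

1. grab(f,a)  →  {inpos(c,d), on(b,c), on(c,f), on(d,c), on(d,f), on(f,c), on(f,d), on(f,f), ready(a,f), ready(b,b), ready(b,c)}
2. bind(f)  →  {inpos(c,d), inpos(f,f), on(b,c), on(c,f), on(d,c), on(d,f), on(f,c), on(f,d), ready(a,f), ready(b,b), ready(b,c), ready(f,f)}
3. grab(d,c)  →  {inpos(c,d), inpos(f,f), on(b,c), on(c,f), on(d,d), on(d,f), on(f,c), on(f,d), ready(a,f), ready(b,b), ready(b,c), ready(c,d), ready(f,f)}
optimal plan length = 3; 3 > 2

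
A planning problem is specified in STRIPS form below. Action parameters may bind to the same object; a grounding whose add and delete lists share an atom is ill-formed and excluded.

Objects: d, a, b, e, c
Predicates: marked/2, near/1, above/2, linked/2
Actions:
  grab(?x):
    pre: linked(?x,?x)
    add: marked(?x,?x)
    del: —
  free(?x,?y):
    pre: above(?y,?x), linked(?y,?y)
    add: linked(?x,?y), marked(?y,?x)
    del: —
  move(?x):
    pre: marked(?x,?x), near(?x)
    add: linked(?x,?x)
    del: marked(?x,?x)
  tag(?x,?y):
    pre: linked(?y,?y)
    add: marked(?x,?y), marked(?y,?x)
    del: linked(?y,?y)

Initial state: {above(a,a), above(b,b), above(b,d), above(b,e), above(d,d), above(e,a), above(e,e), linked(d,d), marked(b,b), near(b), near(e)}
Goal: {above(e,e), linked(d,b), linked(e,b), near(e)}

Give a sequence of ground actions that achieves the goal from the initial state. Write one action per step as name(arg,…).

move(b); free(d,b); free(e,b)

1. move(b)  →  {above(a,a), above(b,b), above(b,d), above(b,e), above(d,d), above(e,a), above(e,e), linked(b,b), linked(d,d), near(b), near(e)}
2. free(d,b)  →  {above(a,a), above(b,b), above(b,d), above(b,e), above(d,d), above(e,a), above(e,e), linked(b,b), linked(d,b), linked(d,d), marked(b,d), near(b), near(e)}
3. free(e,b)  →  {above(a,a), above(b,b), above(b,d), above(b,e), above(d,d), above(e,a), above(e,e), linked(b,b), linked(d,b), linked(d,d), linked(e,b), marked(b,d), marked(b,e), near(b), near(e)}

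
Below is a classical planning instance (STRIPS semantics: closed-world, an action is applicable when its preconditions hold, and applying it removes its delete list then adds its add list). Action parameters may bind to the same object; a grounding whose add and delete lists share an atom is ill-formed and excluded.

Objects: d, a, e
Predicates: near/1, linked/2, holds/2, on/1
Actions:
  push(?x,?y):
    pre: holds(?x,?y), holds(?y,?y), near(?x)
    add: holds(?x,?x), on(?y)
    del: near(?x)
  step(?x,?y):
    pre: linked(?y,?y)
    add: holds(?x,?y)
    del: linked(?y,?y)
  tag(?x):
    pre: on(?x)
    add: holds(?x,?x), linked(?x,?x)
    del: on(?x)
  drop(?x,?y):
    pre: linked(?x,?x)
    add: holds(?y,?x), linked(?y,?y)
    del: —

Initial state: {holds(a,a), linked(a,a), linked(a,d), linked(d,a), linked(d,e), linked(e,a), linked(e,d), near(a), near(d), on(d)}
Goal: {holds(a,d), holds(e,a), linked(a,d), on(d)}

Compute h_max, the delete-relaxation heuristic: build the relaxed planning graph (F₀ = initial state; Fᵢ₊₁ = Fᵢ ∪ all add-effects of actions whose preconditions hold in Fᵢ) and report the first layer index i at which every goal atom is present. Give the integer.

2

F0 = init (10 atoms)
F1 = F0 ∪ {holds(d,a), holds(d,d), holds(e,a), linked(d,d), linked(e,e), on(a)}  (16 atoms)
F2 = F1 ∪ {holds(a,d), holds(a,e), holds(d,e), holds(e,d), holds(e,e)}  (21 atoms)
goal ⊆ F2  ⇒  h_max = 2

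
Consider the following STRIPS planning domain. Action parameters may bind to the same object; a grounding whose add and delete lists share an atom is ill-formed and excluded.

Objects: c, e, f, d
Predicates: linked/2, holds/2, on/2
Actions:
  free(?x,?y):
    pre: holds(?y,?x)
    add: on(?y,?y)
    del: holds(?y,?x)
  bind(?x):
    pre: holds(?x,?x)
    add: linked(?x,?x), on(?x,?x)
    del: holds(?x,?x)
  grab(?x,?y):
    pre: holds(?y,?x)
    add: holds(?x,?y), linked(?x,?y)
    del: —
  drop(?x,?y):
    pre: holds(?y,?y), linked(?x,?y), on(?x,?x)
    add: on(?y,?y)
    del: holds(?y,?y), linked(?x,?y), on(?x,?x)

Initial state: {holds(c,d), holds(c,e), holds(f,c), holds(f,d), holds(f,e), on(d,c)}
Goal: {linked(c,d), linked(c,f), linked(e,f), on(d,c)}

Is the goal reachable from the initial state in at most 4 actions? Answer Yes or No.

1. grab(c,f)  →  {holds(c,d), holds(c,e), holds(c,f), holds(f,c), holds(f,d), holds(f,e), linked(c,f), on(d,c)}
2. grab(e,f)  →  {holds(c,d), holds(c,e), holds(c,f), holds(e,f), holds(f,c), holds(f,d), holds(f,e), linked(c,f), linked(e,f), on(d,c)}
3. grab(d,c)  →  {holds(c,d), holds(c,e), holds(c,f), holds(d,c), holds(e,f), holds(f,c), holds(f,d), holds(f,e), linked(c,f), linked(d,c), linked(e,f), on(d,c)}
4. grab(c,d)  →  {holds(c,d), holds(c,e), holds(c,f), holds(d,c), holds(e,f), holds(f,c), holds(f,d), holds(f,e), linked(c,d), linked(c,f), linked(d,c), linked(e,f), on(d,c)}
optimal plan length = 4; 4 ≤ 4

Yes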